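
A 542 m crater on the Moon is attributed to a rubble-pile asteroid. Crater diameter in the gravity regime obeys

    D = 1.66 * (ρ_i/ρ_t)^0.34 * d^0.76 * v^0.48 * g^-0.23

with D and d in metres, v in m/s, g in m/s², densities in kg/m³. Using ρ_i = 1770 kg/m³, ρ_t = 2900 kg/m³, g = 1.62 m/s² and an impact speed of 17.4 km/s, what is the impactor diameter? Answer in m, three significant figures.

d ≈ 6.15 m

Rearranging for d: d = [D / (1.66 · (1770/2900)^0.34 · 17400^0.48 · 1.62^-0.23)]^(1/0.76).
(1770/2900)^0.34 = 0.8455
17400^0.48 = 108.5
1.62^-0.23 = 0.8950
Denominator = 1.66 × 0.8455 × 108.5 × 0.8950 = 136.3
D / 136.3 = 542 / 136.3 = 3.977
d = 3.977^(1/0.76) = 3.977^1.3158 = 6.150 m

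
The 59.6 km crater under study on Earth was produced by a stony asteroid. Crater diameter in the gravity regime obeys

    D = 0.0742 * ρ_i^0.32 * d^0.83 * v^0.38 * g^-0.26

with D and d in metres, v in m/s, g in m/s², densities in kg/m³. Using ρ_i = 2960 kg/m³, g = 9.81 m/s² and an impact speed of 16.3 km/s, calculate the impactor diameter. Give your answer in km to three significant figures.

d ≈ 14.4 km

Rearranging for d: d = [D / (0.0742 · 2960^0.32 · 16300^0.38 · 9.81^-0.26)]^(1/0.83).
D = 59600 m.
2960^0.32 = 12.91
16300^0.38 = 39.87
9.81^-0.26 = 0.5523
Denominator = 0.0742 × 12.91 × 39.87 × 0.5523 = 21.09
D / 21.09 = 59600 / 21.09 = 2826
d = 2826^(1/0.83) = 2826^1.2048 = 14387 m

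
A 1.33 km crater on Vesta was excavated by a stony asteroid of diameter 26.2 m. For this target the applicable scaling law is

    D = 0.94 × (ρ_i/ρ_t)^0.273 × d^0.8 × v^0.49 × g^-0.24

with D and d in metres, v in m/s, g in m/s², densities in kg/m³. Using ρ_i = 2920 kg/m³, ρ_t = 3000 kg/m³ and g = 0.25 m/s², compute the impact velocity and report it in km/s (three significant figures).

v ≈ 6.70 km/s

Rearranging for v: v = [D / (0.94 · (2920/3000)^0.273 · 26.2^0.8 · 0.25^-0.24)]^(1/0.49).
D = 1330 m.
(2920/3000)^0.273 = 0.9926
26.2^0.8 = 13.63
0.25^-0.24 = 1.395
Denominator = 0.94 × 0.9926 × 13.63 × 1.395 = 17.74
D / 17.74 = 1330 / 17.74 = 74.97
v = 74.97^(1/0.49) = 74.97^2.0408 = 6703 m/s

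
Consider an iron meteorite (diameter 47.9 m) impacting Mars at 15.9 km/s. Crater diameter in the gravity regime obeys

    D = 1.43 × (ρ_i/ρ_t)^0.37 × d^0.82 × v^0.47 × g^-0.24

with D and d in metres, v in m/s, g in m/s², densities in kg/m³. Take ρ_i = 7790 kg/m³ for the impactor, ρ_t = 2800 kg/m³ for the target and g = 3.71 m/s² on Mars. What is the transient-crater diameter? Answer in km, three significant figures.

In SI units: v = 15900 m/s.
(ρ_i/ρ_t)^0.37 = (7790/2800)^0.37 = 1.460
d^0.82 = 47.9^0.82 = 23.87
v^0.47 = 15900^0.47 = 94.33
g^-0.24 = 3.71^-0.24 = 0.7300
D = 1.43 × 1.460 × 23.87 × 94.33 × 0.7300 = 3432 m
   = 3.432 km

D ≈ 3.43 km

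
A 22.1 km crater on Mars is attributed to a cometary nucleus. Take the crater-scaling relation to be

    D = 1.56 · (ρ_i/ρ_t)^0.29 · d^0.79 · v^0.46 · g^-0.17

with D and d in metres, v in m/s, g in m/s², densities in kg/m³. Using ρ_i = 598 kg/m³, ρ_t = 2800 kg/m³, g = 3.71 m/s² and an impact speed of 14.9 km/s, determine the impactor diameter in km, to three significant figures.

d ≈ 1.56 km

Rearranging for d: d = [D / (1.56 · (598/2800)^0.29 · 14900^0.46 · 3.71^-0.17)]^(1/0.79).
D = 22100 m.
(598/2800)^0.29 = 0.6391
14900^0.46 = 83.11
3.71^-0.17 = 0.8002
Denominator = 1.56 × 0.6391 × 83.11 × 0.8002 = 66.30
D / 66.30 = 22100 / 66.30 = 333.3
d = 333.3^(1/0.79) = 333.3^1.2658 = 1561 m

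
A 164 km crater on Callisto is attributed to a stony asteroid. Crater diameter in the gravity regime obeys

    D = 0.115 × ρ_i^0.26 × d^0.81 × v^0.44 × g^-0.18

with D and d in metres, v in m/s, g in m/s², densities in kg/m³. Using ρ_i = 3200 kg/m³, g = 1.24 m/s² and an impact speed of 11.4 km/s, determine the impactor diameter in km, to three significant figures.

Rearranging for d: d = [D / (0.115 · 3200^0.26 · 11400^0.44 · 1.24^-0.18)]^(1/0.81).
D = 164000 m.
3200^0.26 = 8.153
11400^0.44 = 60.96
1.24^-0.18 = 0.9620
Denominator = 0.115 × 8.153 × 60.96 × 0.9620 = 54.98
D / 54.98 = 164000 / 54.98 = 2983
d = 2983^(1/0.81) = 2983^1.2346 = 19490 m

d ≈ 19.5 km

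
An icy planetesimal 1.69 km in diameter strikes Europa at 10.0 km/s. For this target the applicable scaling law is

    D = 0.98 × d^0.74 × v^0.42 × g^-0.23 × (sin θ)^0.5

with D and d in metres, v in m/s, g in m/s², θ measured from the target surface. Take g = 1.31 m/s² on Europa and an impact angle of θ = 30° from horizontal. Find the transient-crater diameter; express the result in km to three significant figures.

D ≈ 7.63 km

In SI units: d = 1690 m, v = 10000 m/s.
d^0.74 = 1690^0.74 = 244.7
v^0.42 = 10000^0.42 = 47.86
g^-0.23 = 1.31^-0.23 = 0.9398
(sin 30°)^0.5 = 0.5000^0.5 = 0.7071
D = 0.98 × 244.7 × 47.86 × 0.9398 × 0.7071 = 7627 m
   = 7.627 km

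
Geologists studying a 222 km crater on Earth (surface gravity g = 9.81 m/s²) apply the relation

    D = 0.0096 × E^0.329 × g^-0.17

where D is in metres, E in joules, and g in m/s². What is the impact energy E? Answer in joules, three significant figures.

E ≈ 7.86 × 10^22 J

Rearranging: E = [D / (0.0096 · g^-0.17)]^(1/0.329).
D = 222000 m.
g^-0.17 = 9.81^-0.17 = 0.6783
D / (0.0096 × 0.6783) = 222000 / (6.512 × 10^-3) = 3.409 × 10^7
E = (3.409 × 10^7)^3.0395 = 7.860 × 10^22 J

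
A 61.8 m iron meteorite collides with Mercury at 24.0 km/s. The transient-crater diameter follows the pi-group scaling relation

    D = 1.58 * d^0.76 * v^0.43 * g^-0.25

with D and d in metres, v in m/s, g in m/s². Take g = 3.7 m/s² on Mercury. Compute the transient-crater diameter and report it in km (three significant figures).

D ≈ 2.00 km

In SI units: v = 24000 m/s.
d^0.76 = 61.8^0.76 = 22.97
v^0.43 = 24000^0.43 = 76.47
g^-0.25 = 3.7^-0.25 = 0.7210
D = 1.58 × 22.97 × 76.47 × 0.7210 = 2001 m
   = 2.001 km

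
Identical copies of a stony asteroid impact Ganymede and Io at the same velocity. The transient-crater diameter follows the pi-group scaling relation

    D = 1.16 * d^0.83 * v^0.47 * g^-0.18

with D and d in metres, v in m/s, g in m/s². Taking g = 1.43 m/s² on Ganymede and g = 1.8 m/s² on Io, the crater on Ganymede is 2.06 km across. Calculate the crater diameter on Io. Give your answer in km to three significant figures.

D ≈ 1.98 km

All impactor-dependent factors cancel in the ratio, leaving D_Io/D_Ganymede = (g_Io/g_Ganymede)^-0.18.
(1.8/1.43)^-0.18 = 1.259^-0.18 = 0.9594
D_Io = 0.9594 × 2.06 km = 1.98 km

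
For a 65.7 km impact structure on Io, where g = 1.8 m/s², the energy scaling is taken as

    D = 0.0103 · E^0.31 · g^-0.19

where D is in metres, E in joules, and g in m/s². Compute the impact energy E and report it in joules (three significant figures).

Rearranging: E = [D / (0.0103 · g^-0.19)]^(1/0.31).
D = 65700 m.
g^-0.19 = 1.8^-0.19 = 0.8943
D / (0.0103 × 0.8943) = 65700 / (9.211 × 10^-3) = 7.133 × 10^6
E = (7.133 × 10^6)^3.2258 = 1.280 × 10^22 J

E ≈ 1.28 × 10^22 J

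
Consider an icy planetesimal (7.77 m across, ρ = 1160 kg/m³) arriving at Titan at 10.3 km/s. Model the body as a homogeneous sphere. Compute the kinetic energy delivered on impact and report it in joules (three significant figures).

v = 10300 m/s.
Mass m = (π/6) ρ d³ = (π/6) × 1160 × (7.77)³ = 2.849 × 10^5 kg
E = ½ m v² = 0.5 × 2.849 × 10^5 × (10300)² = 1.511 × 10^13 J

E ≈ 1.51 × 10^13 J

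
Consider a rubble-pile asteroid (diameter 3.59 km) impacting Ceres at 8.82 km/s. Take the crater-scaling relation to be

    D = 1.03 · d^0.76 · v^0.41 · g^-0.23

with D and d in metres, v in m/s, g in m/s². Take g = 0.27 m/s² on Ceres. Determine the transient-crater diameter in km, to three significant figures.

In SI units: d = 3590 m, v = 8820 m/s.
d^0.76 = 3590^0.76 = 503.4
v^0.41 = 8820^0.41 = 41.46
g^-0.23 = 0.27^-0.23 = 1.351
D = 1.03 × 503.4 × 41.46 × 1.351 = 29043 m
   = 29.04 km

D ≈ 29.0 km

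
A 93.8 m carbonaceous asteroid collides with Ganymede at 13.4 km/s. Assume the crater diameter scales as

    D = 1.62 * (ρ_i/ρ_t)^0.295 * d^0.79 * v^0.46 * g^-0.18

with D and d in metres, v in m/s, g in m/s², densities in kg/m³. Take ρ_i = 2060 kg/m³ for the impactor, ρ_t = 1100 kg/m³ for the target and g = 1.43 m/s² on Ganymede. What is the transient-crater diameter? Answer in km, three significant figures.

D ≈ 5.23 km

In SI units: v = 13400 m/s.
(ρ_i/ρ_t)^0.295 = (2060/1100)^0.295 = 1.203
d^0.79 = 93.8^0.79 = 36.14
v^0.46 = 13400^0.46 = 79.15
g^-0.18 = 1.43^-0.18 = 0.9376
D = 1.62 × 1.203 × 36.14 × 79.15 × 0.9376 = 5227 m
   = 5.227 km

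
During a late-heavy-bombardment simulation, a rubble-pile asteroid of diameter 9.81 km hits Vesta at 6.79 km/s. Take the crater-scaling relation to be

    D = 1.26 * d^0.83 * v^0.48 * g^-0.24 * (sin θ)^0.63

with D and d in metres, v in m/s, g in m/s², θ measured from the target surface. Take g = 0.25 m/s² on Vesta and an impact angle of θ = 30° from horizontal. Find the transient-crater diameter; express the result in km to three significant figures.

D ≈ 161 km

In SI units: d = 9810 m, v = 6790 m/s.
d^0.83 = 9810^0.83 = 2056
v^0.48 = 6790^0.48 = 69.07
g^-0.24 = 0.25^-0.24 = 1.395
(sin 30°)^0.63 = 0.5000^0.63 = 0.6462
D = 1.26 × 2056 × 69.07 × 1.395 × 0.6462 = 1.613 × 10^5 m
   = 161.3 km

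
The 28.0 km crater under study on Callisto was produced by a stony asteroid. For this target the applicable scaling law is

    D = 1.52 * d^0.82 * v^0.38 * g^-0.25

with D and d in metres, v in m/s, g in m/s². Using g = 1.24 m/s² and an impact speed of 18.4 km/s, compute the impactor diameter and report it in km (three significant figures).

d ≈ 1.79 km

Rearranging for d: d = [D / (1.52 · 18400^0.38 · 1.24^-0.25)]^(1/0.82).
D = 28000 m.
18400^0.38 = 41.75
1.24^-0.25 = 0.9476
Denominator = 1.52 × 41.75 × 0.9476 = 60.13
D / 60.13 = 28000 / 60.13 = 465.7
d = 465.7^(1/0.82) = 465.7^1.2195 = 1794 m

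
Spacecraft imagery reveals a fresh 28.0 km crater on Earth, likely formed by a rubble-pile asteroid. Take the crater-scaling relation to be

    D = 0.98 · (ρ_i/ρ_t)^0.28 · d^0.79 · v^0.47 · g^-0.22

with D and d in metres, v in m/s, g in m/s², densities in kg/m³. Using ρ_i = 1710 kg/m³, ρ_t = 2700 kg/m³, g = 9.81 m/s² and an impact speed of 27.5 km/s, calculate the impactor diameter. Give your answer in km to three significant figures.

d ≈ 2.22 km

Rearranging for d: d = [D / (0.98 · (1710/2700)^0.28 · 27500^0.47 · 9.81^-0.22)]^(1/0.79).
D = 28000 m.
(1710/2700)^0.28 = 0.8799
27500^0.47 = 122.0
9.81^-0.22 = 0.6051
Denominator = 0.98 × 0.8799 × 122.0 × 0.6051 = 63.66
D / 63.66 = 28000 / 63.66 = 439.8
d = 439.8^(1/0.79) = 439.8^1.2658 = 2217 m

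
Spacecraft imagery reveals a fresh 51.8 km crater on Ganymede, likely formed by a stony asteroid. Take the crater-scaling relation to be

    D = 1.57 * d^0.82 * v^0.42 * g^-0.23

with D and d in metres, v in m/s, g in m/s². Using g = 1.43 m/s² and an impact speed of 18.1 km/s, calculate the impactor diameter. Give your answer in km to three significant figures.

Rearranging for d: d = [D / (1.57 · 18100^0.42 · 1.43^-0.23)]^(1/0.82).
D = 51800 m.
18100^0.42 = 61.41
1.43^-0.23 = 0.9210
Denominator = 1.57 × 61.41 × 0.9210 = 88.80
D / 88.80 = 51800 / 88.80 = 583.3
d = 583.3^(1/0.82) = 583.3^1.2195 = 2361 m

d ≈ 2.36 km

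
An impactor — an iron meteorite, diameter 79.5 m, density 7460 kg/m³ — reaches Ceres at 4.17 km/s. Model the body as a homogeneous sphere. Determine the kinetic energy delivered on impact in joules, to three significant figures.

E ≈ 1.71 × 10^16 J

v = 4170 m/s.
Mass m = (π/6) ρ d³ = (π/6) × 7460 × (79.5)³ = 1.963 × 10^9 kg
E = ½ m v² = 0.5 × 1.963 × 10^9 × (4170)² = 1.707 × 10^16 J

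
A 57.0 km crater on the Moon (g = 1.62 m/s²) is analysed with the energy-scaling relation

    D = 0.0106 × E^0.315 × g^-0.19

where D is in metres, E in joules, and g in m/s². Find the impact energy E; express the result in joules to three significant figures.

E ≈ 3.11 × 10^21 J

Rearranging: E = [D / (0.0106 · g^-0.19)]^(1/0.315).
D = 57000 m.
g^-0.19 = 1.62^-0.19 = 0.9124
D / (0.0106 × 0.9124) = 57000 / (9.671 × 10^-3) = 5.894 × 10^6
E = (5.894 × 10^6)^3.1746 = 3.114 × 10^21 J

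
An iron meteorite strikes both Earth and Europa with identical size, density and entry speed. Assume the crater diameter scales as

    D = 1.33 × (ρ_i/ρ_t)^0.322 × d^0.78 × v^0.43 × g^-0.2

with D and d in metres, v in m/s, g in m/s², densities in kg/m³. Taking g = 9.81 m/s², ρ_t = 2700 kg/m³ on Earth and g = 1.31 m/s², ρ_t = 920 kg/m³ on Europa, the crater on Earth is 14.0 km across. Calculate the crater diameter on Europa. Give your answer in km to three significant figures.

D ≈ 29.6 km

The impactor-only factors (d, v, ρ_i) cancel in the ratio, leaving D_Europa/D_Earth = (g_Europa/g_Earth)^-0.2 · (ρ_t,Earth/ρ_t,Europa)^0.322.
(1.31/9.81)^-0.2 = 0.1335^-0.2 = 1.496
(2700/920)^0.322 = 2.935^0.322 = 1.414
Ratio = 1.496 × 1.414 = 2.115
D_Europa = 2.115 × 14.0 km = 29.6 km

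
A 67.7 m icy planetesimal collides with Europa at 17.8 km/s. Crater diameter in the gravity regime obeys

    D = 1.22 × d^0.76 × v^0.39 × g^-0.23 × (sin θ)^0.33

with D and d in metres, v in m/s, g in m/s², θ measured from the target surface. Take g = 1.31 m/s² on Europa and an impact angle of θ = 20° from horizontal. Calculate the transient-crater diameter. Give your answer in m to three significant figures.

In SI units: v = 17800 m/s.
d^0.76 = 67.7^0.76 = 24.62
v^0.39 = 17800^0.39 = 45.46
g^-0.23 = 1.31^-0.23 = 0.9398
(sin 20°)^0.33 = 0.3420^0.33 = 0.7018
D = 1.22 × 24.62 × 45.46 × 0.9398 × 0.7018 = 900.6 m

D ≈ 901 m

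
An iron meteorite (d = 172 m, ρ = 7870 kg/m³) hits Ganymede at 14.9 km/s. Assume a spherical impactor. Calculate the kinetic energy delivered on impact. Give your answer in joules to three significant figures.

v = 14900 m/s.
Mass m = (π/6) ρ d³ = (π/6) × 7870 × (172)³ = 2.097 × 10^10 kg
E = ½ m v² = 0.5 × 2.097 × 10^10 × (14900)² = 2.328 × 10^18 J

E ≈ 2.33 × 10^18 J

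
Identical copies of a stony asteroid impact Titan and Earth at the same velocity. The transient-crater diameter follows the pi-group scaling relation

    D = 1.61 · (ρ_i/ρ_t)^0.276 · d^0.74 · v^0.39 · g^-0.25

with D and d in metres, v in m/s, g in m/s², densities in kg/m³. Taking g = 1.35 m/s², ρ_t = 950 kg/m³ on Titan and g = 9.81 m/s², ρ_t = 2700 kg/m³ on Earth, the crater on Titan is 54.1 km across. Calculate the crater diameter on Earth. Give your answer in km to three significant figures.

D ≈ 24.7 km

The impactor-only factors (d, v, ρ_i) cancel in the ratio, leaving D_Earth/D_Titan = (g_Earth/g_Titan)^-0.25 · (ρ_t,Titan/ρ_t,Earth)^0.276.
(9.81/1.35)^-0.25 = 7.267^-0.25 = 0.6091
(950/2700)^0.276 = 0.3519^0.276 = 0.7496
Ratio = 0.6091 × 0.7496 = 0.4566
D_Earth = 0.4566 × 54.1 km = 24.7 km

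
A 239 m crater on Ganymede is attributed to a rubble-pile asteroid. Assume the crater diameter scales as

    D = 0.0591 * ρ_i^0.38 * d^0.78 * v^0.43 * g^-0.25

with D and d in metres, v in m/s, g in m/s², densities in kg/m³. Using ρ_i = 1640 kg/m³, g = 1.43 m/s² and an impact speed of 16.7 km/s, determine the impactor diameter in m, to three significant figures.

d ≈ 6.02 m

Rearranging for d: d = [D / (0.0591 · 1640^0.38 · 16700^0.43 · 1.43^-0.25)]^(1/0.78).
1640^0.38 = 16.66
16700^0.43 = 65.43
1.43^-0.25 = 0.9145
Denominator = 0.0591 × 16.66 × 65.43 × 0.9145 = 58.91
D / 58.91 = 239 / 58.91 = 4.057
d = 4.057^(1/0.78) = 4.057^1.2821 = 6.023 m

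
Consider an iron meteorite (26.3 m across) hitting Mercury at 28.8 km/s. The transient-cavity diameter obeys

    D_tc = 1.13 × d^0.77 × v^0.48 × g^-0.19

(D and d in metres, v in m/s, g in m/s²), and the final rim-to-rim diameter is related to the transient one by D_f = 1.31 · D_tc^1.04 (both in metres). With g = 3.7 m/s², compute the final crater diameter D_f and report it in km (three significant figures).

v = 28800 m/s.
d^0.77 = 26.3^0.77 = 12.40
v^0.48 = 28800^0.48 = 138.2
g^-0.19 = 3.7^-0.19 = 0.7799
D_tc = 1.13 × 12.40 × 138.2 × 0.7799 = 1510 m
D_f = 1.31 × (1510)^1.04 = 2651 m
     = 2.651 km

D_f ≈ 2.65 km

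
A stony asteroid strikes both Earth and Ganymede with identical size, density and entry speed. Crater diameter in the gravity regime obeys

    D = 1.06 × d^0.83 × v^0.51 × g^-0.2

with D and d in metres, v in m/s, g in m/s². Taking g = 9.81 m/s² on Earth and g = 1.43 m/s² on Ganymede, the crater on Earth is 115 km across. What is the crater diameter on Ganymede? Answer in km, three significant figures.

D ≈ 169 km

All impactor-dependent factors cancel in the ratio, leaving D_Ganymede/D_Earth = (g_Ganymede/g_Earth)^-0.2.
(1.43/9.81)^-0.2 = 0.1458^-0.2 = 1.470
D_Ganymede = 1.470 × 115 km = 169 km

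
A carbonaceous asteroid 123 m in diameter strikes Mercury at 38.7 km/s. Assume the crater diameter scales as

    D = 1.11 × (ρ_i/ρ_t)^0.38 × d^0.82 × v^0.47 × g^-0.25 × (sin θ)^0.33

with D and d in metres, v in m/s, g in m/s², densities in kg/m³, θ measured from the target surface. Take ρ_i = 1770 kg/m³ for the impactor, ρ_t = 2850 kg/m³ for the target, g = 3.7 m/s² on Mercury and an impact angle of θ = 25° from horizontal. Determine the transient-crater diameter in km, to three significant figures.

D ≈ 3.73 km

In SI units: v = 38700 m/s.
(ρ_i/ρ_t)^0.38 = (1770/2850)^0.38 = 0.8344
d^0.82 = 123^0.82 = 51.73
v^0.47 = 38700^0.47 = 143.3
g^-0.25 = 3.7^-0.25 = 0.7210
(sin 25°)^0.33 = 0.4226^0.33 = 0.7526
D = 1.11 × 0.8344 × 51.73 × 143.3 × 0.7210 × 0.7526 = 3726 m
   = 3.726 km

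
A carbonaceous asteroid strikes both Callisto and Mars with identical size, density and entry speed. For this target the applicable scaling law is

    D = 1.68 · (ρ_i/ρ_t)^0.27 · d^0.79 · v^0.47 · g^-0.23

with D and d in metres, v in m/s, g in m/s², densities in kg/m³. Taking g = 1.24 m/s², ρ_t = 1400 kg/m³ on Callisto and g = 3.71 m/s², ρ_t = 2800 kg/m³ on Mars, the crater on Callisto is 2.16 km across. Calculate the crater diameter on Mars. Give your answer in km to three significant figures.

The impactor-only factors (d, v, ρ_i) cancel in the ratio, leaving D_Mars/D_Callisto = (g_Mars/g_Callisto)^-0.23 · (ρ_t,Callisto/ρ_t,Mars)^0.27.
(3.71/1.24)^-0.23 = 2.992^-0.23 = 0.7772
(1400/2800)^0.27 = 0.5000^0.27 = 0.8293
Ratio = 0.7772 × 0.8293 = 0.6445
D_Mars = 0.6445 × 2.16 km = 1.39 km

D ≈ 1.39 km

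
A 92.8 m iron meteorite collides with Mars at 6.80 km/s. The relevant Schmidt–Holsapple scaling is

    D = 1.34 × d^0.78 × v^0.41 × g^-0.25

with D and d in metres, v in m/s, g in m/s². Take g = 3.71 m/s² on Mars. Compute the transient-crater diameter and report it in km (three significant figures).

D ≈ 1.23 km

In SI units: v = 6800 m/s.
d^0.78 = 92.8^0.78 = 34.25
v^0.41 = 6800^0.41 = 37.27
g^-0.25 = 3.71^-0.25 = 0.7205
D = 1.34 × 34.25 × 37.27 × 0.7205 = 1232 m
   = 1.232 km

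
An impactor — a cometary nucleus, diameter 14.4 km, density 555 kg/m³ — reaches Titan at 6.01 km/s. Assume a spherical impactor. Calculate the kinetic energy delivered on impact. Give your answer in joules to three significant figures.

E ≈ 1.57 × 10^22 J

d = 14400 m; v = 6010 m/s.
Mass m = (π/6) ρ d³ = (π/6) × 555 × (14400)³ = 8.677 × 10^14 kg
E = ½ m v² = 0.5 × 8.677 × 10^14 × (6010)² = 1.567 × 10^22 J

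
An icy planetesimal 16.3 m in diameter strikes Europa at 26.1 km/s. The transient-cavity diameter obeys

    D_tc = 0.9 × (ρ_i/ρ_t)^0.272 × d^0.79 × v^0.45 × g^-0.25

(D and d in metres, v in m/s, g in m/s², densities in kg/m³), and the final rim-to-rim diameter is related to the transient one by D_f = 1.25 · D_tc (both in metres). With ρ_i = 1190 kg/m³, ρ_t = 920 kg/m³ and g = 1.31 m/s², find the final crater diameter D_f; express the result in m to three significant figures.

D_f ≈ 994 m

v = 26100 m/s.
(ρ_i/ρ_t)^0.272 = (1190/920)^0.272 = 1.073
d^0.79 = 16.3^0.79 = 9.070
v^0.45 = 26100^0.45 = 97.16
g^-0.25 = 1.31^-0.25 = 0.9347
D_tc = 0.9 × 1.073 × 9.070 × 97.16 × 0.9347 = 795.4 m
D_f = 1.25 × 795.4 = 994.2 m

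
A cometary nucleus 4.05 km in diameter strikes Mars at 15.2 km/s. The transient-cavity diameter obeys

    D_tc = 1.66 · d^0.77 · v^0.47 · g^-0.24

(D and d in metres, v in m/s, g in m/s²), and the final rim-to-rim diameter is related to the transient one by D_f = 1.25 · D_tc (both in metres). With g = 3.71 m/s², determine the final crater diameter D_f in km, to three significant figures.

D_f ≈ 83.9 km

In SI: d = 4050 m, v = 15200 m/s.
d^0.77 = 4050^0.77 = 599.4
v^0.47 = 15200^0.47 = 92.36
g^-0.24 = 3.71^-0.24 = 0.7300
D_tc = 1.66 × 599.4 × 92.36 × 0.7300 = 67090 m
D_f = 1.25 × 67090 = 83862 m
     = 83.86 km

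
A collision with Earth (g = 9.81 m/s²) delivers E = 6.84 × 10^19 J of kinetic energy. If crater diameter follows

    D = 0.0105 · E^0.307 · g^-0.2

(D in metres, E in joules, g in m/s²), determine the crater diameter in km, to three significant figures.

D ≈ 8.17 km

E^0.307 = (6.84 × 10^19)^0.307 = 1.228 × 10^6
g^-0.2 = 9.81^-0.2 = 0.6334
D = 0.0105 × 1.228 × 10^6 × 0.6334 = 8167 m
   = 8.167 km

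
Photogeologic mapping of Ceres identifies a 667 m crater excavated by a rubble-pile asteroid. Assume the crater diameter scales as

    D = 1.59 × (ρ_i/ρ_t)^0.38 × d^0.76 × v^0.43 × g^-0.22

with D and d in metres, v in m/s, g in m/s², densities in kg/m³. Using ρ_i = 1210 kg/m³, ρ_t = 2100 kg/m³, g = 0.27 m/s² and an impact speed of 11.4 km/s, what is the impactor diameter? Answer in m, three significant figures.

d ≈ 12.9 m

Rearranging for d: d = [D / (1.59 · (1210/2100)^0.38 · 11400^0.43 · 0.27^-0.22)]^(1/0.76).
(1210/2100)^0.38 = 0.8110
11400^0.43 = 55.52
0.27^-0.22 = 1.334
Denominator = 1.59 × 0.8110 × 55.52 × 1.334 = 95.50
D / 95.50 = 667 / 95.50 = 6.984
d = 6.984^(1/0.76) = 6.984^1.3158 = 12.90 m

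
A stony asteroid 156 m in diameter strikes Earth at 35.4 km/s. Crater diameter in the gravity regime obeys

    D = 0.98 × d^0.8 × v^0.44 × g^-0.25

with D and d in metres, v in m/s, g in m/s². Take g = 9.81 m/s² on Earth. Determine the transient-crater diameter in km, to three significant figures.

D ≈ 3.16 km

In SI units: v = 35400 m/s.
d^0.8 = 156^0.8 = 56.82
v^0.44 = 35400^0.44 = 100.4
g^-0.25 = 9.81^-0.25 = 0.5650
D = 0.98 × 56.82 × 100.4 × 0.5650 = 3159 m
   = 3.159 km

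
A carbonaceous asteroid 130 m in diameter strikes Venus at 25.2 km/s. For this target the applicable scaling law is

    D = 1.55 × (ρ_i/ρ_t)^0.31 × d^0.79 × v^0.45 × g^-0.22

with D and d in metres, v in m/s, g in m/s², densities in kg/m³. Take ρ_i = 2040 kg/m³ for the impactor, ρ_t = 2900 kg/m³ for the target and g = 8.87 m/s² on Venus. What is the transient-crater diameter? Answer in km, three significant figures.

In SI units: v = 25200 m/s.
(ρ_i/ρ_t)^0.31 = (2040/2900)^0.31 = 0.8967
d^0.79 = 130^0.79 = 46.78
v^0.45 = 25200^0.45 = 95.64
g^-0.22 = 8.87^-0.22 = 0.6187
D = 1.55 × 0.8967 × 46.78 × 95.64 × 0.6187 = 3847 m
   = 3.847 km

D ≈ 3.85 km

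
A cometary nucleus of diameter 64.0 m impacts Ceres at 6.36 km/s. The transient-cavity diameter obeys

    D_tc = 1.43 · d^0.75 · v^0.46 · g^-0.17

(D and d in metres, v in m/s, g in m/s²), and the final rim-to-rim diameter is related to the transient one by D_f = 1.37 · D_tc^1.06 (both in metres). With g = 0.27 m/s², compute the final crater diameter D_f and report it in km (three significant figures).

v = 6360 m/s.
d^0.75 = 64^0.75 = 22.63
v^0.46 = 6360^0.46 = 56.18
g^-0.17 = 0.27^-0.17 = 1.249
D_tc = 1.43 × 22.63 × 56.18 × 1.249 = 2271 m
D_f = 1.37 × (2271)^1.06 = 4947 m
     = 4.947 km

D_f ≈ 4.95 km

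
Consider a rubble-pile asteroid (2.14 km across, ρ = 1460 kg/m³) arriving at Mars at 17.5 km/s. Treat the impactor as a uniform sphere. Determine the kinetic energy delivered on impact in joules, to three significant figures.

d = 2140 m; v = 17500 m/s.
Mass m = (π/6) ρ d³ = (π/6) × 1460 × (2140)³ = 7.492 × 10^12 kg
E = ½ m v² = 0.5 × 7.492 × 10^12 × (17500)² = 1.147 × 10^21 J

E ≈ 1.15 × 10^21 J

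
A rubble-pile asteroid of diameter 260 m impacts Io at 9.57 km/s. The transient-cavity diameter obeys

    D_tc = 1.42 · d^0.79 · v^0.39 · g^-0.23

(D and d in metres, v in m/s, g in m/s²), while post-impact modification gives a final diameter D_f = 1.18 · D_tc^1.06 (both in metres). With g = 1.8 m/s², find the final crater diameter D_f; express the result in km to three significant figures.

D_f ≈ 6.90 km

v = 9570 m/s.
d^0.79 = 260^0.79 = 80.88
v^0.39 = 9570^0.39 = 35.69
g^-0.23 = 1.8^-0.23 = 0.8735
D_tc = 1.42 × 80.88 × 35.69 × 0.8735 = 3580 m
D_f = 1.18 × (3580)^1.06 = 6902 m
     = 6.902 km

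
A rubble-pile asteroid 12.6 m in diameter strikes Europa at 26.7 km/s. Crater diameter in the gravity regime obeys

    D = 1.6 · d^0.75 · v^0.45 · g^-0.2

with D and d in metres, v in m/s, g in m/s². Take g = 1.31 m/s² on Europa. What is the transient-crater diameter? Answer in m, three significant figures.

D ≈ 995 m

In SI units: v = 26700 m/s.
d^0.75 = 12.6^0.75 = 6.688
v^0.45 = 26700^0.45 = 98.16
g^-0.2 = 1.31^-0.2 = 0.9474
D = 1.6 × 6.688 × 98.16 × 0.9474 = 995.1 m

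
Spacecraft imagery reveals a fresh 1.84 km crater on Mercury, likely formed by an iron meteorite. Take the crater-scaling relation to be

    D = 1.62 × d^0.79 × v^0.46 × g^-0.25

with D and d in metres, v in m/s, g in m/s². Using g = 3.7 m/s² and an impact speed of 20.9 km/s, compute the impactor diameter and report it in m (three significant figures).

d ≈ 34.0 m

Rearranging for d: d = [D / (1.62 · 20900^0.46 · 3.7^-0.25)]^(1/0.79).
D = 1840 m.
20900^0.46 = 97.11
3.7^-0.25 = 0.7210
Denominator = 1.62 × 97.11 × 0.7210 = 113.4
D / 113.4 = 1840 / 113.4 = 16.23
d = 16.23^(1/0.79) = 16.23^1.2658 = 34.04 m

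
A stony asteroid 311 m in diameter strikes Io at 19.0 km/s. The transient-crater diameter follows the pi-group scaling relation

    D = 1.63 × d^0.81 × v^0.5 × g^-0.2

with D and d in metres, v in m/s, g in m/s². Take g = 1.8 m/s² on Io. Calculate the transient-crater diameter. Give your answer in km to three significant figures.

In SI units: v = 19000 m/s.
d^0.81 = 311^0.81 = 104.5
v^0.5 = 19000^0.5 = 137.8
g^-0.2 = 1.8^-0.2 = 0.8891
D = 1.63 × 104.5 × 137.8 × 0.8891 = 20869 m
   = 20.87 km

D ≈ 20.9 km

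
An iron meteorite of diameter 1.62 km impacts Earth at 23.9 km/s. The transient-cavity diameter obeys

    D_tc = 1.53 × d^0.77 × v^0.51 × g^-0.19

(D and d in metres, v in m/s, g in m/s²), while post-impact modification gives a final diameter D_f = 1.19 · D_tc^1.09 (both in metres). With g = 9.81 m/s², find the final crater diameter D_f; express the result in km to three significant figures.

D_f ≈ 158 km

In SI: d = 1620 m, v = 23900 m/s.
d^0.77 = 1620^0.77 = 296.0
v^0.51 = 23900^0.51 = 171.0
g^-0.19 = 9.81^-0.19 = 0.6480
D_tc = 1.53 × 296.0 × 171.0 × 0.6480 = 50180 m
D_f = 1.19 × (50180)^1.09 = 1.582 × 10^5 m
     = 158.2 km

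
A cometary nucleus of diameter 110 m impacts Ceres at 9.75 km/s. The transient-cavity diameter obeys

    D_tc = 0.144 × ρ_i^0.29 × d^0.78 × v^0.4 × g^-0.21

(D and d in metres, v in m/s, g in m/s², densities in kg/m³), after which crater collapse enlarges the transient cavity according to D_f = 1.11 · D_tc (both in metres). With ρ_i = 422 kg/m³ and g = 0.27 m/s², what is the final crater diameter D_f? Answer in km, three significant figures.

v = 9750 m/s.
ρ_i^0.29 = 422^0.29 = 5.772
d^0.78 = 110^0.78 = 39.11
v^0.4 = 9750^0.4 = 39.41
g^-0.21 = 0.27^-0.21 = 1.316
D_tc = 0.144 × 5.772 × 39.11 × 39.41 × 1.316 = 1686 m
D_f = 1.11 × 1686 = 1871 m
     = 1.871 km

D_f ≈ 1.87 km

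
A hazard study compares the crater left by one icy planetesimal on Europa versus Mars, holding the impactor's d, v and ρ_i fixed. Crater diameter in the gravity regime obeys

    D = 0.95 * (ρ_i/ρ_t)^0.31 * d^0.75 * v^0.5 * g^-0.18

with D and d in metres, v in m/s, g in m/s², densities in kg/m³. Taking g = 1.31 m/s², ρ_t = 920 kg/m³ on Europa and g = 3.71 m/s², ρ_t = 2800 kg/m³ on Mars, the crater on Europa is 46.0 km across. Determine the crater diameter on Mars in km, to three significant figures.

D ≈ 27.0 km

The impactor-only factors (d, v, ρ_i) cancel in the ratio, leaving D_Mars/D_Europa = (g_Mars/g_Europa)^-0.18 · (ρ_t,Europa/ρ_t,Mars)^0.31.
(3.71/1.31)^-0.18 = 2.832^-0.18 = 0.8291
(920/2800)^0.31 = 0.3286^0.31 = 0.7082
Ratio = 0.8291 × 0.7082 = 0.5872
D_Mars = 0.5872 × 46.0 km = 27.0 km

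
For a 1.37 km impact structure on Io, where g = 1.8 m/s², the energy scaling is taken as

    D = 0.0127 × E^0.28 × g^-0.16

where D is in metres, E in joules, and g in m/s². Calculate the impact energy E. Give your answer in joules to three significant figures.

E ≈ 1.32 × 10^18 J

Rearranging: E = [D / (0.0127 · g^-0.16)]^(1/0.28).
D = 1370 m.
g^-0.16 = 1.8^-0.16 = 0.9102
D / (0.0127 × 0.9102) = 1370 / (0.01156) = 1.185 × 10^5
E = (1.185 × 10^5)^3.5714 = 1.319 × 10^18 J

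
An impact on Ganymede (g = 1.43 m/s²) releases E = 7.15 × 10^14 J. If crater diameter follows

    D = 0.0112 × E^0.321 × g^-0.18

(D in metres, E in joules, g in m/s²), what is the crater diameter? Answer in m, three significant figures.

D ≈ 616 m

E^0.321 = (7.15 × 10^14)^0.321 = 5.865 × 10^4
g^-0.18 = 1.43^-0.18 = 0.9376
D = 0.0112 × 5.865 × 10^4 × 0.9376 = 615.9 m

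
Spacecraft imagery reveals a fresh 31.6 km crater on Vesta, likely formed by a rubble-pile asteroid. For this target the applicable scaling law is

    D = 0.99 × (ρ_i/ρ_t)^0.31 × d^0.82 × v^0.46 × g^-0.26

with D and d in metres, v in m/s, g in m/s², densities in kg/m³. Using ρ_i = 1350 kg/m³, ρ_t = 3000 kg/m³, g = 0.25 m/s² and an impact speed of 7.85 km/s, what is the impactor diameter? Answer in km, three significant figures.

d ≈ 1.77 km

Rearranging for d: d = [D / (0.99 · (1350/3000)^0.31 · 7850^0.46 · 0.25^-0.26)]^(1/0.82).
D = 31600 m.
(1350/3000)^0.31 = 0.7807
7850^0.46 = 61.89
0.25^-0.26 = 1.434
Denominator = 0.99 × 0.7807 × 61.89 × 1.434 = 68.59
D / 68.59 = 31600 / 68.59 = 460.7
d = 460.7^(1/0.82) = 460.7^1.2195 = 1770 m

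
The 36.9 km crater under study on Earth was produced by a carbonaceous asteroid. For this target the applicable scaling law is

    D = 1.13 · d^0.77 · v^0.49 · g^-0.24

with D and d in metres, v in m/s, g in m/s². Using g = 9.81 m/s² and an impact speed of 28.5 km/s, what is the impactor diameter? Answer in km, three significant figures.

d ≈ 2.17 km

Rearranging for d: d = [D / (1.13 · 28500^0.49 · 9.81^-0.24)]^(1/0.77).
D = 36900 m.
28500^0.49 = 152.4
9.81^-0.24 = 0.5781
Denominator = 1.13 × 152.4 × 0.5781 = 99.56
D / 99.56 = 36900 / 99.56 = 370.6
d = 370.6^(1/0.77) = 370.6^1.2987 = 2169 m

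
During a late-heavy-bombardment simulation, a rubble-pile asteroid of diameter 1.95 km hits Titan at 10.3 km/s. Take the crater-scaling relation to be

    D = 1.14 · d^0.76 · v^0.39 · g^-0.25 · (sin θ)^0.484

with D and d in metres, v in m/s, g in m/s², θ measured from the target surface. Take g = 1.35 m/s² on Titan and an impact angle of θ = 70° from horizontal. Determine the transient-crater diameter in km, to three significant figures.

In SI units: d = 1950 m, v = 10300 m/s.
d^0.76 = 1950^0.76 = 316.5
v^0.39 = 10300^0.39 = 36.73
g^-0.25 = 1.35^-0.25 = 0.9277
(sin 70°)^0.484 = 0.9397^0.484 = 0.9703
D = 1.14 × 316.5 × 36.73 × 0.9277 × 0.9703 = 11929 m
   = 11.93 km

D ≈ 11.9 km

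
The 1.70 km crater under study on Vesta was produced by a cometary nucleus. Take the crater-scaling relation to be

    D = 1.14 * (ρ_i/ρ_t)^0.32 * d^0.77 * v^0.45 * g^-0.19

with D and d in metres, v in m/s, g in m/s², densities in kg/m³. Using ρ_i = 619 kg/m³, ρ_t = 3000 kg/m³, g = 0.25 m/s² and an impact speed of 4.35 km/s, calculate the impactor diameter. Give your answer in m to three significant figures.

Rearranging for d: d = [D / (1.14 · (619/3000)^0.32 · 4350^0.45 · 0.25^-0.19)]^(1/0.77).
D = 1700 m.
(619/3000)^0.32 = 0.6035
4350^0.45 = 43.38
0.25^-0.19 = 1.301
Denominator = 1.14 × 0.6035 × 43.38 × 1.301 = 38.83
D / 38.83 = 1700 / 38.83 = 43.78
d = 43.78^(1/0.77) = 43.78^1.2987 = 135.4 m

d ≈ 135 m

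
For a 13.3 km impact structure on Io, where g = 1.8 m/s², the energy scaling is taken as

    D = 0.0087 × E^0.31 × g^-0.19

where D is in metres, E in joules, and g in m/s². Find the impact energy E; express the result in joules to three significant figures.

Rearranging: E = [D / (0.0087 · g^-0.19)]^(1/0.31).
D = 13300 m.
g^-0.19 = 1.8^-0.19 = 0.8943
D / (0.0087 × 0.8943) = 13300 / (7.780 × 10^-3) = 1.710 × 10^6
E = (1.710 × 10^6)^3.2258 = 1.278 × 10^20 J

E ≈ 1.28 × 10^20 J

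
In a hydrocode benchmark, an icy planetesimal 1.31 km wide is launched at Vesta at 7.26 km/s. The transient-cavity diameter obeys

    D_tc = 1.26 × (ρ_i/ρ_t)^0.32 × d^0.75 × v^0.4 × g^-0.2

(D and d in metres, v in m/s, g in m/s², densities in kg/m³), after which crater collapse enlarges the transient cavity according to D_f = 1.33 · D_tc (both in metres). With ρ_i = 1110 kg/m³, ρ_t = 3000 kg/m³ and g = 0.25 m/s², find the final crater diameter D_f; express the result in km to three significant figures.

In SI: d = 1310 m, v = 7260 m/s.
(ρ_i/ρ_t)^0.32 = (1110/3000)^0.32 = 0.7275
d^0.75 = 1310^0.75 = 217.7
v^0.4 = 7260^0.4 = 35.02
g^-0.2 = 0.25^-0.2 = 1.320
D_tc = 1.26 × 0.7275 × 217.7 × 35.02 × 1.320 = 9225 m
D_f = 1.33 × 9225 = 12269 m
     = 12.27 km

D_f ≈ 12.3 km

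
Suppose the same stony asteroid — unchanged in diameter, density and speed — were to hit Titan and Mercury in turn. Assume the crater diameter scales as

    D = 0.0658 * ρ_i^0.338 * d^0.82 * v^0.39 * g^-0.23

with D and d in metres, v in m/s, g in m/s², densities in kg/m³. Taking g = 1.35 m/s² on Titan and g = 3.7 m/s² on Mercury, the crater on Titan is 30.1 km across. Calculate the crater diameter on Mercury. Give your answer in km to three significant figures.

All impactor-dependent factors cancel in the ratio, leaving D_Mercury/D_Titan = (g_Mercury/g_Titan)^-0.23.
(3.7/1.35)^-0.23 = 2.741^-0.23 = 0.7930
D_Mercury = 0.7930 × 30.1 km = 23.9 km

D ≈ 23.9 km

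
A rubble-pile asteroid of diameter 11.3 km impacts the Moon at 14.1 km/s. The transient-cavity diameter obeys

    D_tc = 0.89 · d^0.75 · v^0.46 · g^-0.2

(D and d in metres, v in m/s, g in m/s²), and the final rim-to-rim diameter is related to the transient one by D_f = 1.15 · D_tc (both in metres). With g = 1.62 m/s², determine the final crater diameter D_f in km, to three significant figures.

In SI: d = 11300 m, v = 14100 m/s.
d^0.75 = 11300^0.75 = 1096
v^0.46 = 14100^0.46 = 81.03
g^-0.2 = 1.62^-0.2 = 0.9080
D_tc = 0.89 × 1096 × 81.03 × 0.9080 = 71770 m
D_f = 1.15 × 71770 = 82536 m
     = 82.54 km

D_f ≈ 82.5 km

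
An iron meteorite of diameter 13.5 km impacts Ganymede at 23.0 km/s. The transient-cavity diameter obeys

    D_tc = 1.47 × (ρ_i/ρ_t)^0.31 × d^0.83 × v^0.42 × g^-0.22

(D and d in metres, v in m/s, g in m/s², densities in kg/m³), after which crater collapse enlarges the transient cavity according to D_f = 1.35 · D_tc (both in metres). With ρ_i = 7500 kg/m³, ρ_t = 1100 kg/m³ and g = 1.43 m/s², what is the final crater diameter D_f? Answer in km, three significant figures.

In SI: d = 13500 m, v = 23000 m/s.
(ρ_i/ρ_t)^0.31 = (7500/1100)^0.31 = 1.813
d^0.83 = 13500^0.83 = 2680
v^0.42 = 23000^0.42 = 67.91
g^-0.22 = 1.43^-0.22 = 0.9243
D_tc = 1.47 × 1.813 × 2680 × 67.91 × 0.9243 = 4.483 × 10^5 m
D_f = 1.35 × 4.483 × 10^5 = 6.052 × 10^5 m
     = 605.2 km

D_f ≈ 605 km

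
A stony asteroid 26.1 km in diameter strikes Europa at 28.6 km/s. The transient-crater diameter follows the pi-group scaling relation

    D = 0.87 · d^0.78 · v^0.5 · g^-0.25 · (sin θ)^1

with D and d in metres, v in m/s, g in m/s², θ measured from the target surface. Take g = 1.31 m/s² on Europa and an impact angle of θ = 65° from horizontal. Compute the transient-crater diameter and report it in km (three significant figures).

D ≈ 347 km

In SI units: d = 26100 m, v = 28600 m/s.
d^0.78 = 26100^0.78 = 2786
v^0.5 = 28600^0.5 = 169.1
g^-0.25 = 1.31^-0.25 = 0.9347
(sin 65°)^1 = 0.9063^1 = 0.9063
D = 0.87 × 2786 × 169.1 × 0.9347 × 0.9063 = 3.472 × 10^5 m
   = 347.2 km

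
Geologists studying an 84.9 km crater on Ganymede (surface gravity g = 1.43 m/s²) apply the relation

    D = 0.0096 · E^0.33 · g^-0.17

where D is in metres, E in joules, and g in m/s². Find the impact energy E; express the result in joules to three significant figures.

Rearranging: E = [D / (0.0096 · g^-0.17)]^(1/0.33).
D = 84900 m.
g^-0.17 = 1.43^-0.17 = 0.9410
D / (0.0096 × 0.9410) = 84900 / (9.034 × 10^-3) = 9.398 × 10^6
E = (9.398 × 10^6)^3.0303 = 1.350 × 10^21 J

E ≈ 1.35 × 10^21 J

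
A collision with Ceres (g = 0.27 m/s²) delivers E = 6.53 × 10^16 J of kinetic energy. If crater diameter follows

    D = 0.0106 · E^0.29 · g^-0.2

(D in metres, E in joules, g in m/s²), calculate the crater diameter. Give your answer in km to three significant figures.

D ≈ 1.04 km

E^0.29 = (6.53 × 10^16)^0.29 = 7.522 × 10^4
g^-0.2 = 0.27^-0.2 = 1.299
D = 0.0106 × 7.522 × 10^4 × 1.299 = 1036 m
   = 1.036 km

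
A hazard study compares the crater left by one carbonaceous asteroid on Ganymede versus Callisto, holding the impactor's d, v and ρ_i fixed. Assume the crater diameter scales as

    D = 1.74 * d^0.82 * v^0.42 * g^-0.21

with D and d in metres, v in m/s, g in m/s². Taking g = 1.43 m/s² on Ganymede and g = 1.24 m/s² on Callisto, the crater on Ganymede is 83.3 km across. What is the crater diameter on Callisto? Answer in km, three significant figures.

All impactor-dependent factors cancel in the ratio, leaving D_Callisto/D_Ganymede = (g_Callisto/g_Ganymede)^-0.21.
(1.24/1.43)^-0.21 = 0.8671^-0.21 = 1.030
D_Callisto = 1.030 × 83.3 km = 85.8 km

D ≈ 85.8 km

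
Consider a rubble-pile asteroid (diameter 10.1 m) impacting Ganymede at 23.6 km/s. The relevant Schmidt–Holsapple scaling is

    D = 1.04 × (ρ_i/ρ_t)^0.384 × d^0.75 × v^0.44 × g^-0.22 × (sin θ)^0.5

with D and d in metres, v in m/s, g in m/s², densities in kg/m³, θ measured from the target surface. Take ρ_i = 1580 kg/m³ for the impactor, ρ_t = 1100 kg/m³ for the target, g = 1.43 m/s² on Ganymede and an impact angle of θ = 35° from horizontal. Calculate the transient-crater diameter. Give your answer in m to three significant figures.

In SI units: v = 23600 m/s.
(ρ_i/ρ_t)^0.384 = (1580/1100)^0.384 = 1.149
d^0.75 = 10.1^0.75 = 5.666
v^0.44 = 23600^0.44 = 83.96
g^-0.22 = 1.43^-0.22 = 0.9243
(sin 35°)^0.5 = 0.5736^0.5 = 0.7574
D = 1.04 × 1.149 × 5.666 × 83.96 × 0.9243 × 0.7574 = 398.0 m

D ≈ 398 m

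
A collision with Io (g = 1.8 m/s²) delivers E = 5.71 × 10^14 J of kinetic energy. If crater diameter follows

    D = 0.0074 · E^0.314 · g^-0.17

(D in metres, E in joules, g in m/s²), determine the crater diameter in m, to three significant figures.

E^0.314 = (5.71 × 10^14)^0.314 = 4.301 × 10^4
g^-0.17 = 1.8^-0.17 = 0.9049
D = 0.0074 × 4.301 × 10^4 × 0.9049 = 288.0 m

D ≈ 288 m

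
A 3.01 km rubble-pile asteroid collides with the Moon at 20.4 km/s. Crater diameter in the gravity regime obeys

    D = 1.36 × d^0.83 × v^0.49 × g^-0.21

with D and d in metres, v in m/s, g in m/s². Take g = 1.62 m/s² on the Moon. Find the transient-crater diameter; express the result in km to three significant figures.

In SI units: d = 3010 m, v = 20400 m/s.
d^0.83 = 3010^0.83 = 771.3
v^0.49 = 20400^0.49 = 129.3
g^-0.21 = 1.62^-0.21 = 0.9037
D = 1.36 × 771.3 × 129.3 × 0.9037 = 1.226 × 10^5 m
   = 122.6 km

D ≈ 123 km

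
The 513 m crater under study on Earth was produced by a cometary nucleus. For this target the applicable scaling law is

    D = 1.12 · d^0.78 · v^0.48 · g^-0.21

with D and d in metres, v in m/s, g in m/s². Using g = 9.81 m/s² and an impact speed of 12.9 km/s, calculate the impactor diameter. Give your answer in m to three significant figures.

d ≈ 14.1 m

Rearranging for d: d = [D / (1.12 · 12900^0.48 · 9.81^-0.21)]^(1/0.78).
12900^0.48 = 93.99
9.81^-0.21 = 0.6191
Denominator = 1.12 × 93.99 × 0.6191 = 65.17
D / 65.17 = 513 / 65.17 = 7.872
d = 7.872^(1/0.78) = 7.872^1.2821 = 14.09 m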